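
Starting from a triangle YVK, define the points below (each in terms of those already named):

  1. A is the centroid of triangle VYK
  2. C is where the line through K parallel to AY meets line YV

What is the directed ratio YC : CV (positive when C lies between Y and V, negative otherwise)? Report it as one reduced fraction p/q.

Set Y = (0, 0), V = (1, 0), K = (0, 1); any affine frame gives the same invariant.
1. A is the centroid of triangle VYK ⇒ A = (1/3, 1/3)
2. C is where the line through K parallel to AY meets line YV ⇒ C = (-1, 0)
C = Y + t·(V−Y) with t = -1, so YC:CV = t:(1−t) = -1:2

YC:CV = -1/2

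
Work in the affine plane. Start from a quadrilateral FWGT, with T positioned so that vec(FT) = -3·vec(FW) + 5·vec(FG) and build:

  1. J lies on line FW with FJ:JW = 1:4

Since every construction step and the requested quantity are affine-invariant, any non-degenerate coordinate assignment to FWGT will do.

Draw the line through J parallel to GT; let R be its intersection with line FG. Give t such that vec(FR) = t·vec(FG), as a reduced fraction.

t = 4/15

Set F = (0, 0), W = (1, 0), G = (0, 1), T = (-3, 5); any affine frame gives the same invariant.
1. J lies on line FW with FJ:JW = 1:4 ⇒ J = (1/5, 0)
through J parallel to GT: direction (-3, 4); meets FG at R = (0, 4/15)
R = F + t·(G−F) with t = 4/15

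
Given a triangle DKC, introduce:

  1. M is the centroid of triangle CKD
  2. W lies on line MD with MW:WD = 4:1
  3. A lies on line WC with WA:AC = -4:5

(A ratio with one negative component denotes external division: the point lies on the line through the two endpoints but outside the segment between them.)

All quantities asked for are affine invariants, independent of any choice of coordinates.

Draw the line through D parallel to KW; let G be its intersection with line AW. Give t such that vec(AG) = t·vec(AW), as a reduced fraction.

Assign D = (0, 0), K = (1, 0), C = (0, 1) — the answer is frame-independent, so this choice is without loss of generality.
1. M is the centroid of triangle CKD ⇒ M = (1/3, 1/3)
2. W lies on line MD with MW:WD = 4:1 ⇒ W = (1/15, 1/15)
3. A lies on line WC with WA:AC = -4:5 ⇒ A = (1/3, -11/3)
through D parallel to KW: direction (-14/15, 1/15); meets AW at G = (14/195, -1/195)
G = A + t·(W−A) with t = 51/52

t = 51/52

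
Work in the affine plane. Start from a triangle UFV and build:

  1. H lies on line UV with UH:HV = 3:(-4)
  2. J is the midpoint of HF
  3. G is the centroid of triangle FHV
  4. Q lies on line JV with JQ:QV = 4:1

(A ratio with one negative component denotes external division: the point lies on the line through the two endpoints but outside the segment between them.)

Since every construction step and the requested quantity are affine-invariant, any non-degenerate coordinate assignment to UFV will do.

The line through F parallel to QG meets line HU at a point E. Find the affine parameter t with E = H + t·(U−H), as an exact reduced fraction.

Choose coordinates U = (0, 0), F = (1, 0), V = (0, 1).
1. H lies on line UV with UH:HV = 3:(-4) ⇒ H = (0, -3)
2. J is the midpoint of HF ⇒ J = (1/2, -3/2)
3. G is the centroid of triangle FHV ⇒ G = (1/3, -2/3)
4. Q lies on line JV with JQ:QV = 4:1 ⇒ Q = (1/10, 1/2)
through F parallel to QG: direction (7/30, -7/6); meets HU at E = (0, 5)
E = H + t·(U−H) with t = 8/3

t = 8/3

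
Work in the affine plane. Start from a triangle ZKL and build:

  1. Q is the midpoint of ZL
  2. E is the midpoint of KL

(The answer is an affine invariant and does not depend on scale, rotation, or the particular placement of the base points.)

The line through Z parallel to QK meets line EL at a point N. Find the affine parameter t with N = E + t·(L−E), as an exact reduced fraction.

Choose coordinates Z = (0, 0), K = (1, 0), L = (0, 1).
1. Q is the midpoint of ZL ⇒ Q = (0, 1/2)
2. E is the midpoint of KL ⇒ E = (1/2, 1/2)
through Z parallel to QK: direction (1, -1/2); meets EL at N = (2, -1)
N = E + t·(L−E) with t = -3

t = -3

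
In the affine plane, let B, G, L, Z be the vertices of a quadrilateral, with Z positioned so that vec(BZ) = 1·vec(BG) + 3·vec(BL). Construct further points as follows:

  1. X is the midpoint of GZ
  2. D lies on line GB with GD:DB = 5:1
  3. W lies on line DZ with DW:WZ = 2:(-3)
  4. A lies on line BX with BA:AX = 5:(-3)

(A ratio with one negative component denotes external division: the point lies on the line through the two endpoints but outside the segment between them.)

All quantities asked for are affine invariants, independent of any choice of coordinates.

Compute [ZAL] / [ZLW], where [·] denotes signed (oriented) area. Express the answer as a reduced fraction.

Set B = (0, 0), G = (1, 0), L = (0, 1), Z = (1, 3); any affine frame gives the same invariant.
1. X is the midpoint of GZ ⇒ X = (1, 3/2)
2. D lies on line GB with GD:DB = 5:1 ⇒ D = (1/6, 0)
3. W lies on line DZ with DW:WZ = 2:(-3) ⇒ W = (-3/2, -6)
4. A lies on line BX with BA:AX = 5:(-3) ⇒ A = (5/2, 15/4)
2·[ZAL] = -9/4, 2·[ZLW] = 4
[ZAL]:[ZLW] = -9/4:4 = -9/16

[ZAL]:[ZLW] = -9/16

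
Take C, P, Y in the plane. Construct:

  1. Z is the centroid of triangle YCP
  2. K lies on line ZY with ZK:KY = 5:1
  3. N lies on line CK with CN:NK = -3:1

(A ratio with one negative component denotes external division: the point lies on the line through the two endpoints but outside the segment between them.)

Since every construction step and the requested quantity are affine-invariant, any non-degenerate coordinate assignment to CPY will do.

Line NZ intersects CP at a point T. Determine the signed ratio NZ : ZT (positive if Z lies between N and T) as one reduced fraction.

Choose coordinates C = (0, 0), P = (1, 0), Y = (0, 1).
1. Z is the centroid of triangle YCP ⇒ Z = (1/3, 1/3)
2. K lies on line ZY with ZK:KY = 5:1 ⇒ K = (1/18, 8/9)
3. N lies on line CK with CN:NK = -3:1 ⇒ N = (1/12, 4/3)
line NZ meets CP at T = (5/12, 0)
Z = N + t·(T−N) with t = 3/4, so NZ:ZT = 3/4:1/4

NZ:ZT = 3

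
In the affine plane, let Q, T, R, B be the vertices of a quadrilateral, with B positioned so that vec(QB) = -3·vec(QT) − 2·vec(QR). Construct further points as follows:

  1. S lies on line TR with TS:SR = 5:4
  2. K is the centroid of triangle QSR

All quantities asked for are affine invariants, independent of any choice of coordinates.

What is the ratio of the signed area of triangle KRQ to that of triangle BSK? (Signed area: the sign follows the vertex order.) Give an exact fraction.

Choose coordinates Q = (0, 0), T = (1, 0), R = (0, 1), B = (-3, -2).
1. S lies on line TR with TS:SR = 5:4 ⇒ S = (4/9, 5/9)
2. K is the centroid of triangle QSR ⇒ K = (4/27, 14/27)
2·[KRQ] = 4/27, 2·[BSK] = 17/27
[KRQ]:[BSK] = 4/27:17/27 = 4/17

[KRQ]:[BSK] = 4/17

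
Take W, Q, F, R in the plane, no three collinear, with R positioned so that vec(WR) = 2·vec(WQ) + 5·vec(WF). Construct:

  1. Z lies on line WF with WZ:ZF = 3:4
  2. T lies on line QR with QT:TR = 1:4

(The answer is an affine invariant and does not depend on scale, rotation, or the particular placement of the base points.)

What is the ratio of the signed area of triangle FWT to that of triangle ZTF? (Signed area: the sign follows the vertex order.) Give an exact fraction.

Assign W = (0, 0), Q = (1, 0), F = (0, 1), R = (2, 5) — the answer is frame-independent, so this choice is without loss of generality.
1. Z lies on line WF with WZ:ZF = 3:4 ⇒ Z = (0, 3/7)
2. T lies on line QR with QT:TR = 1:4 ⇒ T = (6/5, 1)
2·[FWT] = 6/5, 2·[ZTF] = 24/35
[FWT]:[ZTF] = 6/5:24/35 = 7/4

[FWT]:[ZTF] = 7/4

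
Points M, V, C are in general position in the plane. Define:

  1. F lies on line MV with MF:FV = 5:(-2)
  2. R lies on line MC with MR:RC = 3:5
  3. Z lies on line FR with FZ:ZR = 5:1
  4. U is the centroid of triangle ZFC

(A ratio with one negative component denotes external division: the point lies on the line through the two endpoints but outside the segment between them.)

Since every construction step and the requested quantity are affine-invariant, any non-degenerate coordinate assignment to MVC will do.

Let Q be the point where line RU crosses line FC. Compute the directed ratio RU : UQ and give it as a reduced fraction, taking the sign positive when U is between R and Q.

Assign M = (0, 0), V = (1, 0), C = (0, 1) — the answer is frame-independent, so this choice is without loss of generality.
1. F lies on line MV with MF:FV = 5:(-2) ⇒ F = (5/3, 0)
2. R lies on line MC with MR:RC = 3:5 ⇒ R = (0, 3/8)
3. Z lies on line FR with FZ:ZR = 5:1 ⇒ Z = (5/18, 5/16)
4. U is the centroid of triangle ZFC ⇒ U = (35/54, 7/16)
line RU meets FC at Q = (35/39, 6/13)
U = R + t·(Q−R) with t = 13/18, so RU:UQ = 13/18:5/18

RU:UQ = 13/5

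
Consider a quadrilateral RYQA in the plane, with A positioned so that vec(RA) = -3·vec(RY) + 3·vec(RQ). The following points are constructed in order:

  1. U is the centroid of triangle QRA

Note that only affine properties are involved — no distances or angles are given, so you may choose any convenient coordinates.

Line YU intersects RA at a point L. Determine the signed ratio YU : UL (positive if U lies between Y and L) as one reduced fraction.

YU:UL = 2

Set R = (0, 0), Y = (1, 0), Q = (0, 1), A = (-3, 3); any affine frame gives the same invariant.
1. U is the centroid of triangle QRA ⇒ U = (-1, 4/3)
line YU meets RA at L = (-2, 2)
U = Y + t·(L−Y) with t = 2/3, so YU:UL = 2/3:1/3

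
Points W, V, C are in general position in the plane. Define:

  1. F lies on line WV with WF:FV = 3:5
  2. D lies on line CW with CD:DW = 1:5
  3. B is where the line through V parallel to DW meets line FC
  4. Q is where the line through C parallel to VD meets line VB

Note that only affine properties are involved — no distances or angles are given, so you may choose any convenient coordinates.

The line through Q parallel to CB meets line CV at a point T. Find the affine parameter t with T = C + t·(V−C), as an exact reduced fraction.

t = 11/10

Set W = (0, 0), V = (1, 0), C = (0, 1); any affine frame gives the same invariant.
1. F lies on line WV with WF:FV = 3:5 ⇒ F = (3/8, 0)
2. D lies on line CW with CD:DW = 1:5 ⇒ D = (0, 5/6)
3. B is where the line through V parallel to DW meets line FC ⇒ B = (1, -5/3)
4. Q is where the line through C parallel to VD meets line VB ⇒ Q = (1, 1/6)
through Q parallel to CB: direction (1, -8/3); meets CV at T = (11/10, -1/10)
T = C + t·(V−C) with t = 11/10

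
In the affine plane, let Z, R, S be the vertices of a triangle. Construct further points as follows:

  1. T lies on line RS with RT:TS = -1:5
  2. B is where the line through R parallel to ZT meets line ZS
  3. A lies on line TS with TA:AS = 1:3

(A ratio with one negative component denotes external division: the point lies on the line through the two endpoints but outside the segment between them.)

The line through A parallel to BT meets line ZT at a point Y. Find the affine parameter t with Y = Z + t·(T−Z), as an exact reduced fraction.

t = 2

Assign Z = (0, 0), R = (1, 0), S = (0, 1) — the answer is frame-independent, so this choice is without loss of generality.
1. T lies on line RS with RT:TS = -1:5 ⇒ T = (5/4, -1/4)
2. B is where the line through R parallel to ZT meets line ZS ⇒ B = (0, 1/5)
3. A lies on line TS with TA:AS = 1:3 ⇒ A = (15/16, 1/16)
through A parallel to BT: direction (5/4, -9/20); meets ZT at Y = (5/2, -1/2)
Y = Z + t·(T−Z) with t = 2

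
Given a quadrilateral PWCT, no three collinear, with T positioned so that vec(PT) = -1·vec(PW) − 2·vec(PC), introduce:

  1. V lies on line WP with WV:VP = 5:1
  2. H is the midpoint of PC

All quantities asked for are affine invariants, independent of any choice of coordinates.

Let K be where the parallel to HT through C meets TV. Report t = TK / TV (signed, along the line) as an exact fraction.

t = -6/11

Assign P = (0, 0), W = (1, 0), C = (0, 1), T = (-1, -2) — the answer is frame-independent, so this choice is without loss of generality.
1. V lies on line WP with WV:VP = 5:1 ⇒ V = (1/6, 0)
2. H is the midpoint of PC ⇒ H = (0, 1/2)
through C parallel to HT: direction (-1, -5/2); meets TV at K = (-18/11, -34/11)
K = T + t·(V−T) with t = -6/11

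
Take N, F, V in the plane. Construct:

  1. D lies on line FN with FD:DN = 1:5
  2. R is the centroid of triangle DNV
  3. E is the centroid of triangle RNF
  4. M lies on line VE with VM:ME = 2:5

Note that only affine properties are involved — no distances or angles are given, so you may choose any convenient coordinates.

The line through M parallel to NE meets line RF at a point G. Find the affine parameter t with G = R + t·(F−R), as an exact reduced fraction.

Choose coordinates N = (0, 0), F = (1, 0), V = (0, 1).
1. D lies on line FN with FD:DN = 1:5 ⇒ D = (5/6, 0)
2. R is the centroid of triangle DNV ⇒ R = (5/18, 1/3)
3. E is the centroid of triangle RNF ⇒ E = (23/54, 1/9)
4. M lies on line VE with VM:ME = 2:5 ⇒ M = (23/189, 47/63)
through M parallel to NE: direction (23/54, 1/9); meets RF at G = (-529/1512, 157/252)
G = R + t·(F−R) with t = -73/84

t = -73/84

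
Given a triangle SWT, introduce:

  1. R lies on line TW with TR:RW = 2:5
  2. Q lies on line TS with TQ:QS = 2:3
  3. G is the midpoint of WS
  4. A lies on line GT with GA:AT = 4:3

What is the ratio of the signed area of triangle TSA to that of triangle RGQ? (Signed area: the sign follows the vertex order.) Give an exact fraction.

[TSA]:[RGQ] = -15/16

Work in coordinates with S = (0, 0), W = (1, 0), T = (0, 1).
1. R lies on line TW with TR:RW = 2:5 ⇒ R = (2/7, 5/7)
2. Q lies on line TS with TQ:QS = 2:3 ⇒ Q = (0, 3/5)
3. G is the midpoint of WS ⇒ G = (1/2, 0)
4. A lies on line GT with GA:AT = 4:3 ⇒ A = (3/14, 4/7)
2·[TSA] = 3/14, 2·[RGQ] = -8/35
[TSA]:[RGQ] = 3/14:-8/35 = -15/16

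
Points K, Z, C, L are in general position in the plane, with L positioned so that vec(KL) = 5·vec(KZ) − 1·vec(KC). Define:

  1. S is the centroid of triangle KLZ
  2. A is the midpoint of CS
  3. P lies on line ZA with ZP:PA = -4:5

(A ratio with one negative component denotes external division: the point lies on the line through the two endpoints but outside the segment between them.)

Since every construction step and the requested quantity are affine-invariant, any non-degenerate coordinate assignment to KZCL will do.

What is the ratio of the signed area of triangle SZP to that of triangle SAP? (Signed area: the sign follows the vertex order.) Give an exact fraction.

[SZP]:[SAP] = 4/5

Work in coordinates with K = (0, 0), Z = (1, 0), C = (0, 1), L = (5, -1).
1. S is the centroid of triangle KLZ ⇒ S = (2, -1/3)
2. A is the midpoint of CS ⇒ A = (1, 1/3)
3. P lies on line ZA with ZP:PA = -4:5 ⇒ P = (1, -4/3)
2·[SZP] = 4/3, 2·[SAP] = 5/3
[SZP]:[SAP] = 4/3:5/3 = 4/5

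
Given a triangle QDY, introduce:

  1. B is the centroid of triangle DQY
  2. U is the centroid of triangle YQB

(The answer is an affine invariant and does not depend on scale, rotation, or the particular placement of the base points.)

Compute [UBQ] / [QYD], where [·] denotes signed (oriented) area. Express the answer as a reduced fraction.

[UBQ]:[QYD] = 1/9

Choose coordinates Q = (0, 0), D = (1, 0), Y = (0, 1).
1. B is the centroid of triangle DQY ⇒ B = (1/3, 1/3)
2. U is the centroid of triangle YQB ⇒ U = (1/9, 4/9)
2·[UBQ] = -1/9, 2·[QYD] = -1
[UBQ]:[QYD] = -1/9:-1 = 1/9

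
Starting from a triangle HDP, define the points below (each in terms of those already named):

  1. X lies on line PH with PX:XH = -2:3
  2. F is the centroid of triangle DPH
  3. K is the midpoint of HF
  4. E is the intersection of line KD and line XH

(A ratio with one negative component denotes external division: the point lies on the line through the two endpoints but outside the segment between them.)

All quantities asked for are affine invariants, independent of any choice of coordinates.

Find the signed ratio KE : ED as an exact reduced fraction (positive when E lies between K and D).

Choose coordinates H = (0, 0), D = (1, 0), P = (0, 1).
1. X lies on line PH with PX:XH = -2:3 ⇒ X = (0, 3)
2. F is the centroid of triangle DPH ⇒ F = (1/3, 1/3)
3. K is the midpoint of HF ⇒ K = (1/6, 1/6)
4. E is the intersection of line KD and line XH ⇒ E = (0, 1/5)
E = K + t·(D−K) with t = -1/5, so KE:ED = t:(1−t) = -1/5:6/5

KE:ED = -1/6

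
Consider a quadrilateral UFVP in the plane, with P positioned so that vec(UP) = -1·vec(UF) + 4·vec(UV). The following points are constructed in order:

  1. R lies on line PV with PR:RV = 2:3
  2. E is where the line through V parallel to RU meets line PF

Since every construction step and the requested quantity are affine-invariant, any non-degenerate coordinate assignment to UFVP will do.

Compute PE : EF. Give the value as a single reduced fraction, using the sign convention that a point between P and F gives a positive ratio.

PE:EF = 5/11

Work in coordinates with U = (0, 0), F = (1, 0), V = (0, 1), P = (-1, 4).
1. R lies on line PV with PR:RV = 2:3 ⇒ R = (-3/5, 14/5)
2. E is where the line through V parallel to RU meets line PF ⇒ E = (-3/8, 11/4)
E = P + t·(F−P) with t = 5/16, so PE:EF = t:(1−t) = 5/16:11/16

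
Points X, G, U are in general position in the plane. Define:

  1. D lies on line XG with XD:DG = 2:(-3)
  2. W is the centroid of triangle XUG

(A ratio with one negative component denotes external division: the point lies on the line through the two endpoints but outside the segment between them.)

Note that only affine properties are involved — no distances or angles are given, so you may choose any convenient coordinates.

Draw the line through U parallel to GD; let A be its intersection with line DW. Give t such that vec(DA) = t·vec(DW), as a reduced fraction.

Assign X = (0, 0), G = (1, 0), U = (0, 1) — the answer is frame-independent, so this choice is without loss of generality.
1. D lies on line XG with XD:DG = 2:(-3) ⇒ D = (-2, 0)
2. W is the centroid of triangle XUG ⇒ W = (1/3, 1/3)
through U parallel to GD: direction (-3, 0); meets DW at A = (5, 1)
A = D + t·(W−D) with t = 3

t = 3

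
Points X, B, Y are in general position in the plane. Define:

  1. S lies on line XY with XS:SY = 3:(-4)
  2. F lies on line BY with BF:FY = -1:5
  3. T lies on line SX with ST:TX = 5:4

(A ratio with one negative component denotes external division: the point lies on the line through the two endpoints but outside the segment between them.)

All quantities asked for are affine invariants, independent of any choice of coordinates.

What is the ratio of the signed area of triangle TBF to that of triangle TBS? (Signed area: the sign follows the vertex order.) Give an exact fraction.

Assign X = (0, 0), B = (1, 0), Y = (0, 1) — the answer is frame-independent, so this choice is without loss of generality.
1. S lies on line XY with XS:SY = 3:(-4) ⇒ S = (0, -3)
2. F lies on line BY with BF:FY = -1:5 ⇒ F = (5/4, -1/4)
3. T lies on line SX with ST:TX = 5:4 ⇒ T = (0, -4/3)
2·[TBF] = -7/12, 2·[TBS] = -5/3
[TBF]:[TBS] = -7/12:-5/3 = 7/20

[TBF]:[TBS] = 7/20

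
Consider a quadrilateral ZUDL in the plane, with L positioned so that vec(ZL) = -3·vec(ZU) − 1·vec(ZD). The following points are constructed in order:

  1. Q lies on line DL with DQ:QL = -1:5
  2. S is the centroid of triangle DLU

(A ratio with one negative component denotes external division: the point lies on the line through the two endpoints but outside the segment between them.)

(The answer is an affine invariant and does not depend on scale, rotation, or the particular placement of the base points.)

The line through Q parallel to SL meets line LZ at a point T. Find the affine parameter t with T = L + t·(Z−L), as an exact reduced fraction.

Work in coordinates with Z = (0, 0), U = (1, 0), D = (0, 1), L = (-3, -1).
1. Q lies on line DL with DQ:QL = -1:5 ⇒ Q = (3/4, 3/2)
2. S is the centroid of triangle DLU ⇒ S = (-2/3, 0)
through Q parallel to SL: direction (-7/3, -1); meets LZ at T = (-99/8, -33/8)
T = L + t·(Z−L) with t = -25/8

t = -25/8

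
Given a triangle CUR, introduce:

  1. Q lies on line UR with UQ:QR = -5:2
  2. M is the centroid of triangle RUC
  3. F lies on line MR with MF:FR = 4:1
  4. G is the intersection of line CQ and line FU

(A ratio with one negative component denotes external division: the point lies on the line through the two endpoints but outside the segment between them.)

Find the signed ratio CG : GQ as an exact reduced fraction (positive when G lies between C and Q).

Assign C = (0, 0), U = (1, 0), R = (0, 1) — the answer is frame-independent, so this choice is without loss of generality.
1. Q lies on line UR with UQ:QR = -5:2 ⇒ Q = (-2/3, 5/3)
2. M is the centroid of triangle RUC ⇒ M = (1/3, 1/3)
3. F lies on line MR with MF:FR = 4:1 ⇒ F = (1/15, 13/15)
4. G is the intersection of line CQ and line FU ⇒ G = (-13/22, 65/44)
G = C + t·(Q−C) with t = 39/44, so CG:GQ = t:(1−t) = 39/44:5/44

CG:GQ = 39/5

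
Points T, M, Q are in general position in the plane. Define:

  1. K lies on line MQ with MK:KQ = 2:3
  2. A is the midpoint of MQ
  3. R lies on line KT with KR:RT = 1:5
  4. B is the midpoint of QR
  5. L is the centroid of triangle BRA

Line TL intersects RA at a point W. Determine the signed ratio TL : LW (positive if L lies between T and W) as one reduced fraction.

Work in coordinates with T = (0, 0), M = (1, 0), Q = (0, 1).
1. K lies on line MQ with MK:KQ = 2:3 ⇒ K = (3/5, 2/5)
2. A is the midpoint of MQ ⇒ A = (1/2, 1/2)
3. R lies on line KT with KR:RT = 1:5 ⇒ R = (1/2, 1/3)
4. B is the midpoint of QR ⇒ B = (1/4, 2/3)
5. L is the centroid of triangle BRA ⇒ L = (5/12, 1/2)
line TL meets RA at W = (1/2, 3/5)
L = T + t·(W−T) with t = 5/6, so TL:LW = 5/6:1/6

TL:LW = 5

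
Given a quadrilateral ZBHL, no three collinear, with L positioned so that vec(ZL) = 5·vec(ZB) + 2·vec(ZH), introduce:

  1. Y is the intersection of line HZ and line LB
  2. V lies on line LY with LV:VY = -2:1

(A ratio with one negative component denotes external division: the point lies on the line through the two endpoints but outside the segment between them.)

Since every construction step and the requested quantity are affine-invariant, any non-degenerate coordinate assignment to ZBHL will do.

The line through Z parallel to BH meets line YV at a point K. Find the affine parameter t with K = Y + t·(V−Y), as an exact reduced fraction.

t = -1/15

Set Z = (0, 0), B = (1, 0), H = (0, 1), L = (5, 2); any affine frame gives the same invariant.
1. Y is the intersection of line HZ and line LB ⇒ Y = (0, -1/2)
2. V lies on line LY with LV:VY = -2:1 ⇒ V = (-5, -3)
through Z parallel to BH: direction (-1, 1); meets YV at K = (1/3, -1/3)
K = Y + t·(V−Y) with t = -1/15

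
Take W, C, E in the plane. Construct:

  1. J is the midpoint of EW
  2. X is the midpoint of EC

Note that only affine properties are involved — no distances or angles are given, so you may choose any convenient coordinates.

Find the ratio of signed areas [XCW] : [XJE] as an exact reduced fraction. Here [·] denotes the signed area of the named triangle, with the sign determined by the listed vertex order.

[XCW]:[XJE] = 2

Set W = (0, 0), C = (1, 0), E = (0, 1); any affine frame gives the same invariant.
1. J is the midpoint of EW ⇒ J = (0, 1/2)
2. X is the midpoint of EC ⇒ X = (1/2, 1/2)
2·[XCW] = -1/2, 2·[XJE] = -1/4
[XCW]:[XJE] = -1/2:-1/4 = 2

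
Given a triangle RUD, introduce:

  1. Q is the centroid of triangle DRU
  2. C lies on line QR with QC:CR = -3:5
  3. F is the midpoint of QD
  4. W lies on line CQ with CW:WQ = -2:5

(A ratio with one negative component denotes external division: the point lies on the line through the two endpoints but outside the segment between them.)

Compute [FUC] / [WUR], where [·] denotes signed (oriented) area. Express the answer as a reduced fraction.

Assign R = (0, 0), U = (1, 0), D = (0, 1) — the answer is frame-independent, so this choice is without loss of generality.
1. Q is the centroid of triangle DRU ⇒ Q = (1/3, 1/3)
2. C lies on line QR with QC:CR = -3:5 ⇒ C = (5/6, 5/6)
3. F is the midpoint of QD ⇒ F = (1/6, 2/3)
4. W lies on line CQ with CW:WQ = -2:5 ⇒ W = (7/6, 7/6)
2·[FUC] = 7/12, 2·[WUR] = -7/6
[FUC]:[WUR] = 7/12:-7/6 = -1/2

[FUC]:[WUR] = -1/2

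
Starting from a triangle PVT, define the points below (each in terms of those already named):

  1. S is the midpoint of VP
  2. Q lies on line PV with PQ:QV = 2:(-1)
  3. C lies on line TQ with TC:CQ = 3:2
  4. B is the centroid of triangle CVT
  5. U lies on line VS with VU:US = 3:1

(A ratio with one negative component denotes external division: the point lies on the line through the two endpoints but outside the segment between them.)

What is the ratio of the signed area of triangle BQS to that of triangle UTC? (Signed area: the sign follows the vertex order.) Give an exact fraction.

Work in coordinates with P = (0, 0), V = (1, 0), T = (0, 1).
1. S is the midpoint of VP ⇒ S = (1/2, 0)
2. Q lies on line PV with PQ:QV = 2:(-1) ⇒ Q = (2, 0)
3. C lies on line TQ with TC:CQ = 3:2 ⇒ C = (6/5, 2/5)
4. B is the centroid of triangle CVT ⇒ B = (11/15, 7/15)
5. U lies on line VS with VU:US = 3:1 ⇒ U = (5/8, 0)
2·[BQS] = -7/10, 2·[UTC] = -33/40
[BQS]:[UTC] = -7/10:-33/40 = 28/33

[BQS]:[UTC] = 28/33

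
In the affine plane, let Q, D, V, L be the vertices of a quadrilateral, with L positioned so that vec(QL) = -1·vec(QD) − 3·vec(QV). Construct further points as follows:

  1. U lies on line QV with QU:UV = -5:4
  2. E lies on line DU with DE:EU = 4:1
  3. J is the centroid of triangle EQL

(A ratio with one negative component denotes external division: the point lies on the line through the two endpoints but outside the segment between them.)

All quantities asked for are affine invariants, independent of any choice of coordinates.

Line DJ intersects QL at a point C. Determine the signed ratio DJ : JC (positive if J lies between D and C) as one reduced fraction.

DJ:JC = -62/17

Set Q = (0, 0), D = (1, 0), V = (0, 1), L = (-1, -3); any affine frame gives the same invariant.
1. U lies on line QV with QU:UV = -5:4 ⇒ U = (0, 5)
2. E lies on line DU with DE:EU = 4:1 ⇒ E = (1/5, 4)
3. J is the centroid of triangle EQL ⇒ J = (-4/15, 1/3)
line DJ meets QL at C = (5/62, 15/62)
J = D + t·(C−D) with t = 62/45, so DJ:JC = 62/45:-17/45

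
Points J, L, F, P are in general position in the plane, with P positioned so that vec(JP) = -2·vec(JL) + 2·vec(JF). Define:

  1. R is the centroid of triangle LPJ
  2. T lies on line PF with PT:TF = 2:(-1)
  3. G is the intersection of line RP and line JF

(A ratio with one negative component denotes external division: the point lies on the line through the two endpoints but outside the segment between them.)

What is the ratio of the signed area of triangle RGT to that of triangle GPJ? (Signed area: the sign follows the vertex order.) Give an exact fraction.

Assign J = (0, 0), L = (1, 0), F = (0, 1), P = (-2, 2) — the answer is frame-independent, so this choice is without loss of generality.
1. R is the centroid of triangle LPJ ⇒ R = (-1/3, 2/3)
2. T lies on line PF with PT:TF = 2:(-1) ⇒ T = (2, 0)
3. G is the intersection of line RP and line JF ⇒ G = (0, 2/5)
2·[RGT] = 2/5, 2·[GPJ] = 4/5
[RGT]:[GPJ] = 2/5:4/5 = 1/2

[RGT]:[GPJ] = 1/2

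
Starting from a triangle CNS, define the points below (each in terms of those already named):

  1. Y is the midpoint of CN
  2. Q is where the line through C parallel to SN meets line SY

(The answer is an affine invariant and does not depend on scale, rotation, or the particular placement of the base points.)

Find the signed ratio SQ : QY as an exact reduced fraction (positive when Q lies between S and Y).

SQ:QY = -2

Set C = (0, 0), N = (1, 0), S = (0, 1); any affine frame gives the same invariant.
1. Y is the midpoint of CN ⇒ Y = (1/2, 0)
2. Q is where the line through C parallel to SN meets line SY ⇒ Q = (1, -1)
Q = S + t·(Y−S) with t = 2, so SQ:QY = t:(1−t) = 2:-1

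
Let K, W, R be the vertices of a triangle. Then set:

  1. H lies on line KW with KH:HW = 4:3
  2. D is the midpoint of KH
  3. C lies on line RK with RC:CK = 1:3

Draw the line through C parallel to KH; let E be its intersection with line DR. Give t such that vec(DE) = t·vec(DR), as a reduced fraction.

t = 3/4

Work in coordinates with K = (0, 0), W = (1, 0), R = (0, 1).
1. H lies on line KW with KH:HW = 4:3 ⇒ H = (4/7, 0)
2. D is the midpoint of KH ⇒ D = (2/7, 0)
3. C lies on line RK with RC:CK = 1:3 ⇒ C = (0, 3/4)
through C parallel to KH: direction (4/7, 0); meets DR at E = (1/14, 3/4)
E = D + t·(R−D) with t = 3/4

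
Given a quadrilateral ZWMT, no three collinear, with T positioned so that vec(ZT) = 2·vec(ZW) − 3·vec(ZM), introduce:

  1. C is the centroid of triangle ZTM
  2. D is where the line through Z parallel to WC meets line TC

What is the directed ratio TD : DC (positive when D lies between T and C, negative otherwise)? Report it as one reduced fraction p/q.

Assign Z = (0, 0), W = (1, 0), M = (0, 1), T = (2, -3) — the answer is frame-independent, so this choice is without loss of generality.
1. C is the centroid of triangle ZTM ⇒ C = (2/3, -2/3)
2. D is where the line through Z parallel to WC meets line TC ⇒ D = (2/15, 4/15)
D = T + t·(C−T) with t = 7/5, so TD:DC = t:(1−t) = 7/5:-2/5

TD:DC = -7/2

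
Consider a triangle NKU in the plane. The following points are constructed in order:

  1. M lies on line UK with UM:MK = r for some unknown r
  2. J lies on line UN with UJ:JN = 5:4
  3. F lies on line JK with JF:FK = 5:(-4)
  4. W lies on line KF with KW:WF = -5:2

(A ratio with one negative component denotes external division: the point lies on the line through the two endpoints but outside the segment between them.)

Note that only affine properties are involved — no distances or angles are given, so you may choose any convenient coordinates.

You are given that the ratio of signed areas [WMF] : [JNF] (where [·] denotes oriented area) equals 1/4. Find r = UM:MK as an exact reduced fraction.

r = 5/3

Assign N = (0, 0), K = (1, 0), U = (0, 1) — the answer is frame-independent, so this choice is without loss of generality.
1. With UM:MK = r, write λ = r/(r+1) so M = U + λ·(K−U); M is affine-linear in λ
2. J lies on line UN with UJ:JN = 5:4 ⇒ J = (0, 4/9)
3. F lies on line JK with JF:FK = 5:(-4) ⇒ F = (5, -16/9)
4. W lies on line KF with KW:WF = -5:2 ⇒ W = (23/3, -80/27)
Every point depending on M is an affine combination of M and λ-independent points, so each such coordinate is linear in λ; the λ² term in each signed area is a multiple of (K−U)×(K−U) = 0, so 2·[WMF] and 2·[JNF] are each linear in λ. Evaluating at λ=0 and λ=1:
  2·[WMF] = -40/27·λ + 40/27,   2·[JNF] = 20/9
So [WMF]:[JNF] = (-40/27·λ + 40/27) / (20/9). Setting this equal to 1/4:
  -40/27·λ + 40/27 = 1/4·(20/9)  ⇒  λ = 5/8
Then r = λ/(1−λ) = (5/8)/(3/8) = 5/3. Check: with r = 5/3, M = (5/8, 3/8) and [WMF]:[JNF] = 1/4 as required.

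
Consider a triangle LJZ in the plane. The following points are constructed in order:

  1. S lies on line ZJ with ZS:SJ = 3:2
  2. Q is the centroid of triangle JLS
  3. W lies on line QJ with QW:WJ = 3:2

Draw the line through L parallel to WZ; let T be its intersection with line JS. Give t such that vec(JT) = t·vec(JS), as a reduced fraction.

t = 71/4

Set L = (0, 0), J = (1, 0), Z = (0, 1); any affine frame gives the same invariant.
1. S lies on line ZJ with ZS:SJ = 3:2 ⇒ S = (3/5, 2/5)
2. Q is the centroid of triangle JLS ⇒ Q = (8/15, 2/15)
3. W lies on line QJ with QW:WJ = 3:2 ⇒ W = (61/75, 4/75)
through L parallel to WZ: direction (-61/75, 71/75); meets JS at T = (-61/10, 71/10)
T = J + t·(S−J) with t = 71/4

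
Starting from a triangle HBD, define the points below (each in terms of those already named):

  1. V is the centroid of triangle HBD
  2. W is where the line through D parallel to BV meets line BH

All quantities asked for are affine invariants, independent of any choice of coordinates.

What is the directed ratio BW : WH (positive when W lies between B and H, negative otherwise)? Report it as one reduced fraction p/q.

BW:WH = -1/2

Set H = (0, 0), B = (1, 0), D = (0, 1); any affine frame gives the same invariant.
1. V is the centroid of triangle HBD ⇒ V = (1/3, 1/3)
2. W is where the line through D parallel to BV meets line BH ⇒ W = (2, 0)
W = B + t·(H−B) with t = -1, so BW:WH = t:(1−t) = -1:2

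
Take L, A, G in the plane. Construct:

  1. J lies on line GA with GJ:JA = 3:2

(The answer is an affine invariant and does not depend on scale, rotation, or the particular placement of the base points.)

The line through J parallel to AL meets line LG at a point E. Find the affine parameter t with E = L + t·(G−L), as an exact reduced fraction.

Assign L = (0, 0), A = (1, 0), G = (0, 1) — the answer is frame-independent, so this choice is without loss of generality.
1. J lies on line GA with GJ:JA = 3:2 ⇒ J = (3/5, 2/5)
through J parallel to AL: direction (-1, 0); meets LG at E = (0, 2/5)
E = L + t·(G−L) with t = 2/5

t = 2/5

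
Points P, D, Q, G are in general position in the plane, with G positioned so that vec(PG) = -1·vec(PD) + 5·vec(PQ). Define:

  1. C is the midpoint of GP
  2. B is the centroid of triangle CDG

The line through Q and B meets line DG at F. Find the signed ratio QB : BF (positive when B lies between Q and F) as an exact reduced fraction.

QB:BF = 13/5

Choose coordinates P = (0, 0), D = (1, 0), Q = (0, 1), G = (-1, 5).
1. C is the midpoint of GP ⇒ C = (-1/2, 5/2)
2. B is the centroid of triangle CDG ⇒ B = (-1/6, 5/2)
line QB meets DG at F = (-3/13, 40/13)
B = Q + t·(F−Q) with t = 13/18, so QB:BF = 13/18:5/18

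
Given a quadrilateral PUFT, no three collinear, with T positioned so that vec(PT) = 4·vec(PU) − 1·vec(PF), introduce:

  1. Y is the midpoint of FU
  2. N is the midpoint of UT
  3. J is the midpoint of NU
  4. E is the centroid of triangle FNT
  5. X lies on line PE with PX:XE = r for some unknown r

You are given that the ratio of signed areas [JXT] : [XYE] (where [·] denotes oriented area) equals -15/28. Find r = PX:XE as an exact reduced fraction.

Work in coordinates with P = (0, 0), U = (1, 0), F = (0, 1), T = (4, -1).
1. Y is the midpoint of FU ⇒ Y = (1/2, 1/2)
2. N is the midpoint of UT ⇒ N = (5/2, -1/2)
3. J is the midpoint of NU ⇒ J = (7/4, -1/4)
4. E is the centroid of triangle FNT ⇒ E = (13/6, -1/6)
5. With PX:XE = r, write λ = r/(r+1) so X = P + λ·(E−P); X is affine-linear in λ
Every point depending on X is an affine combination of X and λ-independent points, so each such coordinate is linear in λ; the λ² term in each signed area is a multiple of (E−P)×(E−P) = 0, so 2·[JXT] and 2·[XYE] are each linear in λ. Evaluating at λ=0 and λ=1:
  2·[JXT] = -5/4·λ + 3/4,   2·[XYE] = 7/6·λ − 7/6
So [JXT]:[XYE] = (-5/4·λ + 3/4) / (7/6·λ − 7/6). Setting this equal to -15/28:
  -5/4·λ + 3/4 = -15/28·(7/6·λ − 7/6)  ⇒  λ = 1/5
Then r = λ/(1−λ) = (1/5)/(4/5) = 1/4. Check: with r = 1/4, X = (13/30, -1/30) and [JXT]:[XYE] = -15/28 as required.

r = 1/4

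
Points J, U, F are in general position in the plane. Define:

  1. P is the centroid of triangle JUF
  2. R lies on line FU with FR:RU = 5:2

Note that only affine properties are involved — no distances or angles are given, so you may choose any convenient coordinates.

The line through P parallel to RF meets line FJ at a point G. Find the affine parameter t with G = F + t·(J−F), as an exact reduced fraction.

Choose coordinates J = (0, 0), U = (1, 0), F = (0, 1).
1. P is the centroid of triangle JUF ⇒ P = (1/3, 1/3)
2. R lies on line FU with FR:RU = 5:2 ⇒ R = (5/7, 2/7)
through P parallel to RF: direction (-5/7, 5/7); meets FJ at G = (0, 2/3)
G = F + t·(J−F) with t = 1/3

t = 1/3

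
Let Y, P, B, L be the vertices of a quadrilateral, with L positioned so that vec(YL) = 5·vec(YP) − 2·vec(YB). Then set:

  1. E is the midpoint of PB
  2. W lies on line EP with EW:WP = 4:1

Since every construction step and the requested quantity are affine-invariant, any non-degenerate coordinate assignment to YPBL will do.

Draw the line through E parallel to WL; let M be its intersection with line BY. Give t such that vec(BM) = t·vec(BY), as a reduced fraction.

Choose coordinates Y = (0, 0), P = (1, 0), B = (0, 1), L = (5, -2).
1. E is the midpoint of PB ⇒ E = (1/2, 1/2)
2. W lies on line EP with EW:WP = 4:1 ⇒ W = (9/10, 1/10)
through E parallel to WL: direction (41/10, -21/10); meets BY at M = (0, 31/41)
M = B + t·(Y−B) with t = 10/41

t = 10/41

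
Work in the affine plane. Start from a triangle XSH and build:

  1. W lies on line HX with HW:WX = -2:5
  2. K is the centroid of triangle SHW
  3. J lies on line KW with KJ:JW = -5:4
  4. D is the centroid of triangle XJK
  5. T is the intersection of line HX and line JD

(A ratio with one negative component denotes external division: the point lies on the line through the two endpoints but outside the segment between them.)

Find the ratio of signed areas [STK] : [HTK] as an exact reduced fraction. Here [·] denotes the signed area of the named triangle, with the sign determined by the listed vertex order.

[STK]:[HTK] = -11

Choose coordinates X = (0, 0), S = (1, 0), H = (0, 1).
1. W lies on line HX with HW:WX = -2:5 ⇒ W = (0, 5/3)
2. K is the centroid of triangle SHW ⇒ K = (1/3, 8/9)
3. J lies on line KW with KJ:JW = -5:4 ⇒ J = (-4/3, 43/9)
4. D is the centroid of triangle XJK ⇒ D = (-1/3, 17/9)
5. T is the intersection of line HX and line JD ⇒ T = (0, 25/27)
2·[STK] = -22/81, 2·[HTK] = 2/81
[STK]:[HTK] = -22/81:2/81 = -11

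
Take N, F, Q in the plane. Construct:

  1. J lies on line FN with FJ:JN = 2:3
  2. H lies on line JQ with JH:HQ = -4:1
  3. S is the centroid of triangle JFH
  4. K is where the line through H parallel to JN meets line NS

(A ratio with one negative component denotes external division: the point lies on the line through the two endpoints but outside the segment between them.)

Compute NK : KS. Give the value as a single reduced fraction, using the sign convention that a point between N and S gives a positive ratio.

NK:KS = -3/2

Work in coordinates with N = (0, 0), F = (1, 0), Q = (0, 1).
1. J lies on line FN with FJ:JN = 2:3 ⇒ J = (3/5, 0)
2. H lies on line JQ with JH:HQ = -4:1 ⇒ H = (-1/5, 4/3)
3. S is the centroid of triangle JFH ⇒ S = (7/15, 4/9)
4. K is where the line through H parallel to JN meets line NS ⇒ K = (7/5, 4/3)
K = N + t·(S−N) with t = 3, so NK:KS = t:(1−t) = 3:-2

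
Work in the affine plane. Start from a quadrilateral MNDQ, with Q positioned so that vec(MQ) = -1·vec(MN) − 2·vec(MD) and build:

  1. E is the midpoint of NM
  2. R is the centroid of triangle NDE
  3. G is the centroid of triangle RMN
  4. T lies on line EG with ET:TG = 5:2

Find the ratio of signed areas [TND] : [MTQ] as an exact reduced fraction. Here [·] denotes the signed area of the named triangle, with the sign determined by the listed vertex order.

[TND]:[MTQ] = -53/116

Set M = (0, 0), N = (1, 0), D = (0, 1), Q = (-1, -2); any affine frame gives the same invariant.
1. E is the midpoint of NM ⇒ E = (1/2, 0)
2. R is the centroid of triangle NDE ⇒ R = (1/2, 1/3)
3. G is the centroid of triangle RMN ⇒ G = (1/2, 1/9)
4. T lies on line EG with ET:TG = 5:2 ⇒ T = (1/2, 5/63)
2·[TND] = 53/126, 2·[MTQ] = -58/63
[TND]:[MTQ] = 53/126:-58/63 = -53/116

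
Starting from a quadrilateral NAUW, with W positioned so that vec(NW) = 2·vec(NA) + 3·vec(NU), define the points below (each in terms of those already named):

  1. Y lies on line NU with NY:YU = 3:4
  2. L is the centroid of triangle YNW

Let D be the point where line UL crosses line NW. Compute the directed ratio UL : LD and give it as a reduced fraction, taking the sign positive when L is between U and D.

Work in coordinates with N = (0, 0), A = (1, 0), U = (0, 1), W = (2, 3).
1. Y lies on line NU with NY:YU = 3:4 ⇒ Y = (0, 3/7)
2. L is the centroid of triangle YNW ⇒ L = (2/3, 8/7)
line UL meets NW at D = (7/9, 7/6)
L = U + t·(D−U) with t = 6/7, so UL:LD = 6/7:1/7

UL:LD = 6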